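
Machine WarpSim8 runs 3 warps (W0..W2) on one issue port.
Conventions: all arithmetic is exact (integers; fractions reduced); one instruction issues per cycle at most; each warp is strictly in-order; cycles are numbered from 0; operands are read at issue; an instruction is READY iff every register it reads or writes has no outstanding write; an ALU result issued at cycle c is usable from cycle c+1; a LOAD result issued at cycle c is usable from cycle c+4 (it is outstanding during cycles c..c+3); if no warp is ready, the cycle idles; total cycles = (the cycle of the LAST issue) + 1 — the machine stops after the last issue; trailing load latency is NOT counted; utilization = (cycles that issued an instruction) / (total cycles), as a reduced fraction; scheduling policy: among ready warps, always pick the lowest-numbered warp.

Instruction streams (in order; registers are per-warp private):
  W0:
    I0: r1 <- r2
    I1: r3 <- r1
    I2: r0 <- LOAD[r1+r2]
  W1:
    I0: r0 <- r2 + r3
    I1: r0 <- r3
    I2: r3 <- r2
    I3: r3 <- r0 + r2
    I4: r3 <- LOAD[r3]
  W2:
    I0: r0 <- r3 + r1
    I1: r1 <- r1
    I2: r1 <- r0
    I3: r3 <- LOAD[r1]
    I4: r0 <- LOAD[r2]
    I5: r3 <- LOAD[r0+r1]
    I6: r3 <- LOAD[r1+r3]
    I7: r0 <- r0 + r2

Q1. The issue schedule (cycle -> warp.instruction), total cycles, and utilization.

cycle 0: W0.I0
cycle 1: W0.I1
cycle 2: W0.I2
cycle 3: W1.I0
cycle 4: W1.I1
cycle 5: W1.I2
cycle 6: W1.I3
cycle 7: W1.I4
cycle 8: W2.I0
cycle 9: W2.I1
cycle 10: W2.I2
cycle 11: W2.I3
cycle 12: W2.I4
cycle 13: idle
cycle 14: idle
cycle 15: idle
cycle 16: W2.I5
cycle 17: idle
cycle 18: idle
cycle 19: idle
cycle 20: W2.I6
cycle 21: W2.I7

Answer: 22 cycles, utilization 8/11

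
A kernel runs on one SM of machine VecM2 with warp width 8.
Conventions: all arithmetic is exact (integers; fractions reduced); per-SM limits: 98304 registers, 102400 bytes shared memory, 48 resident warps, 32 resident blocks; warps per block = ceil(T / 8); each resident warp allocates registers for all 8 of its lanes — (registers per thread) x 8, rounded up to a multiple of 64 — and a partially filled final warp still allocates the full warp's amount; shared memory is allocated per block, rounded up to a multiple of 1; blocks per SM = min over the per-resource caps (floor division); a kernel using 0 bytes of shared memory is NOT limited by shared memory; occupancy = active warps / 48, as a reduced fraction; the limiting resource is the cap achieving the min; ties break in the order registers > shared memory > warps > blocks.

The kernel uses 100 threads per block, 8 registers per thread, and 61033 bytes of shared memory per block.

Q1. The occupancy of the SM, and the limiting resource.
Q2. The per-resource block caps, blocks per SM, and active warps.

Answer: occupancy 13/48, limited by shared memory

registers: 118 blocks
shared memory: 1 block
warps: 3 blocks
blocks: 32 blocks

Answer: 1 block, 13 active warps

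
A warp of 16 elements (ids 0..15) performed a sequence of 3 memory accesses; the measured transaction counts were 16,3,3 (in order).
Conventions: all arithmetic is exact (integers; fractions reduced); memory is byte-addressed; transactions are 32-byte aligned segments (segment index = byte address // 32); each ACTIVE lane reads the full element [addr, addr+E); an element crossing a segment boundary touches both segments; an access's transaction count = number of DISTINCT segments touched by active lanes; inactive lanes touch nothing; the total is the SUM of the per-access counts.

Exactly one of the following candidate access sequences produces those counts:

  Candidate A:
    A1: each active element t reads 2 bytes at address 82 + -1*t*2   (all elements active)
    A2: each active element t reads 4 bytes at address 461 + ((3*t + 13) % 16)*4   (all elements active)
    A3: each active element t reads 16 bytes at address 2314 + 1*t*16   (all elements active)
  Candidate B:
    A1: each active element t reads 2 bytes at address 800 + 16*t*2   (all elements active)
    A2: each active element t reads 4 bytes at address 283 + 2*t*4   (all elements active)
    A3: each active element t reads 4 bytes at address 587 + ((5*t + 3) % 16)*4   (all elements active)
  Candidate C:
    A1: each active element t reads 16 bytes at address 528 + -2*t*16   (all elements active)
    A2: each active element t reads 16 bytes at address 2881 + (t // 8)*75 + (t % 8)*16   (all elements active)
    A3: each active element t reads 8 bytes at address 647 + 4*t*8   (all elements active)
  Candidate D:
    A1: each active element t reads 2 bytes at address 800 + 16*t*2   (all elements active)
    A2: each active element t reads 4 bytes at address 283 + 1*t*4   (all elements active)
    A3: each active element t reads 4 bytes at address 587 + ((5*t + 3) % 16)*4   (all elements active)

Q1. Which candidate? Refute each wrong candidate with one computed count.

A: A1 gives 2 transactions, not 16
B: A2 gives 5 transactions, not 3
C: A2 gives 7 transactions, not 3
D: all counts match (16,3,3)

Answer: D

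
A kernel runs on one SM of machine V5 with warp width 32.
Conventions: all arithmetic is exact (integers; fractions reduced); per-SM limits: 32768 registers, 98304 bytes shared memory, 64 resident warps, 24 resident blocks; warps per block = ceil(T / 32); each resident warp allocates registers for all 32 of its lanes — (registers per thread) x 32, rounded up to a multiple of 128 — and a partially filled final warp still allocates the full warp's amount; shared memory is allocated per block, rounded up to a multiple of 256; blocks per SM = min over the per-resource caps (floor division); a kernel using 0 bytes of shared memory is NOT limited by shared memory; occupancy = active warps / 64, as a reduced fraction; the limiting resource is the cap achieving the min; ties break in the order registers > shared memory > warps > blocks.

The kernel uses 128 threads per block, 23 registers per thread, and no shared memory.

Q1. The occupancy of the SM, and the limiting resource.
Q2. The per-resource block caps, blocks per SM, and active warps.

Answer: occupancy 5/8, limited by registers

registers: 10 blocks
shared memory: no limit (kernel uses none)
warps: 16 blocks
blocks: 24 blocks

Answer: 10 blocks, 40 active warps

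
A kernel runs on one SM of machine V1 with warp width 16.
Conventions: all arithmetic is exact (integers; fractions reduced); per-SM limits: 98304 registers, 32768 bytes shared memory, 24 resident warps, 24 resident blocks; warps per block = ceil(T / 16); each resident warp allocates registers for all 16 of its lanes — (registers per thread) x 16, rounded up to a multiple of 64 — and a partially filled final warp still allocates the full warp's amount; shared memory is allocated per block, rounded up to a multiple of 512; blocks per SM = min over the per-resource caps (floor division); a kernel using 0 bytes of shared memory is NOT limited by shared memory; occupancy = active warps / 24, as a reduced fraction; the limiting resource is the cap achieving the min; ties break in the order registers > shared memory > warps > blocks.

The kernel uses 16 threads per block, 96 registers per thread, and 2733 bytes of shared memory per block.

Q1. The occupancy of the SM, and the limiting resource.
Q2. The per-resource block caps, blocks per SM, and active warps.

Answer: occupancy 5/12, limited by shared memory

registers: 64 blocks
shared memory: 10 blocks
warps: 24 blocks
blocks: 24 blocks

Answer: 10 blocks, 10 active warps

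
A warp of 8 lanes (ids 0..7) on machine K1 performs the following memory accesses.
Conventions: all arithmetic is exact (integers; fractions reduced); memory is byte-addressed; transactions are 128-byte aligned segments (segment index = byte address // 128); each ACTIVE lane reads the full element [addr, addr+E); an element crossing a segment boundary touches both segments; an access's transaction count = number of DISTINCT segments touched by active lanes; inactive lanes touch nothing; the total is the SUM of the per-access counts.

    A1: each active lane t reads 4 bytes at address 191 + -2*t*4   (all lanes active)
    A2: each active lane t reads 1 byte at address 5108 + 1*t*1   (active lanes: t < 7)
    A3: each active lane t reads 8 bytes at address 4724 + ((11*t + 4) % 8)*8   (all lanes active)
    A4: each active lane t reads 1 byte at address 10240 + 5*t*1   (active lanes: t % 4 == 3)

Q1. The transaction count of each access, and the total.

A1: 1 transaction
A2: 1 transaction
A3: 2 transactions
A4: 1 transaction

Answer: 1,1,2,1; total 5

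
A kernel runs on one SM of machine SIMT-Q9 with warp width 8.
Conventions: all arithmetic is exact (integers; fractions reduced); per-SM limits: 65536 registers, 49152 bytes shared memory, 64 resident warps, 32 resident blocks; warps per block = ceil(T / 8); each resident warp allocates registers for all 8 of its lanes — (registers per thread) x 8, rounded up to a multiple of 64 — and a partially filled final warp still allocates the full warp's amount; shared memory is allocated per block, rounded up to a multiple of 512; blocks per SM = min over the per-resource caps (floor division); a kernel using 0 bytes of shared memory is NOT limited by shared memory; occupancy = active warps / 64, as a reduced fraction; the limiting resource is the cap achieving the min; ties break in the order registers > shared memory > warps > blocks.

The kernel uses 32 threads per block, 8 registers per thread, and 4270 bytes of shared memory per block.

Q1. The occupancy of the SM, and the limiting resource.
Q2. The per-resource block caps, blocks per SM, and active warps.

Answer: occupancy 5/8, limited by shared memory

registers: 256 blocks
shared memory: 10 blocks
warps: 16 blocks
blocks: 32 blocks

Answer: 10 blocks, 40 active warps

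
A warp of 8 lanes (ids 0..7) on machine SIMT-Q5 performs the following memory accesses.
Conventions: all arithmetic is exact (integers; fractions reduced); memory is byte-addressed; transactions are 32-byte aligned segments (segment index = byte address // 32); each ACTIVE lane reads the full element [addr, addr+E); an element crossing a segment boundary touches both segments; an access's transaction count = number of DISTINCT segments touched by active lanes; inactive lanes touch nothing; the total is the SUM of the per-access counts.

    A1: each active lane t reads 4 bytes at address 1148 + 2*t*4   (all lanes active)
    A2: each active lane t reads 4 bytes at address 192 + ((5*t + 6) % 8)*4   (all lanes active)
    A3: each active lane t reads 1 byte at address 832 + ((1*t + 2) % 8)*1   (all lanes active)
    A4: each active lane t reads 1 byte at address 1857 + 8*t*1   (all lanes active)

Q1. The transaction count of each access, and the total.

A1: 3 transactions
A2: 1 transaction
A3: 1 transaction
A4: 2 transactions

Answer: 3,1,1,2; total 7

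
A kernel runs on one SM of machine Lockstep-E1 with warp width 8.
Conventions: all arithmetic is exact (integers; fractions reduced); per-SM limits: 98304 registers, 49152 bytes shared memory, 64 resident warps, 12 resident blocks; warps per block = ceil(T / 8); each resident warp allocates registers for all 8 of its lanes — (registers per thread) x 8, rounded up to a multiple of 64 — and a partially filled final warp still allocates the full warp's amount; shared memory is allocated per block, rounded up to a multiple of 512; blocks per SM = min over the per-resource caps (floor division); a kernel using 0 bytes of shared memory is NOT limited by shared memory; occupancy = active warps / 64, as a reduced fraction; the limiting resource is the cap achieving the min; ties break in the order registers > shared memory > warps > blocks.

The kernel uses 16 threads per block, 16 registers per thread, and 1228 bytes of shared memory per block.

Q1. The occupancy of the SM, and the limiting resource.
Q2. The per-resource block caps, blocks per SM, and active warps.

Answer: occupancy 3/8, limited by blocks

registers: 384 blocks
shared memory: 32 blocks
warps: 32 blocks
blocks: 12 blocks

Answer: 12 blocks, 24 active warps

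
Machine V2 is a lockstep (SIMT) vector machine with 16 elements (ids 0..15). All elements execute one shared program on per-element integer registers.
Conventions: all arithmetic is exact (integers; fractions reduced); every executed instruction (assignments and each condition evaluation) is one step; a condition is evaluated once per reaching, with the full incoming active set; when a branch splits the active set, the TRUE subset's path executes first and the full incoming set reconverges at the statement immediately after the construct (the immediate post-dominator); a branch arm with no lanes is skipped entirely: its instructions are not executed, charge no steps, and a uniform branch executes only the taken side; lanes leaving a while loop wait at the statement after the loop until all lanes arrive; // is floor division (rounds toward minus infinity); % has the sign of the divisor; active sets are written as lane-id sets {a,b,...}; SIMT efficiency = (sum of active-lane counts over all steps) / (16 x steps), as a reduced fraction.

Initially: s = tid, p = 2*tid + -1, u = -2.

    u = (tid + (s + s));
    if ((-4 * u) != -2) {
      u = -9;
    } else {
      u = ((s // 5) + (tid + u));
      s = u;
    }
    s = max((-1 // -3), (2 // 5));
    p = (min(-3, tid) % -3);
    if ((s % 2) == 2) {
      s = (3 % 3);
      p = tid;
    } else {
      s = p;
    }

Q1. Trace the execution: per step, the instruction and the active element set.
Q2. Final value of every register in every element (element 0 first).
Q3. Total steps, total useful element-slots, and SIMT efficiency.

step 0: u <- (tid + (s + s))         {0,1,2,3,4,5,6,7,8,9,10,11,12,13,14,15}
step 1: eval ((-4 * u) != -2)        {0,1,2,3,4,5,6,7,8,9,10,11,12,13,14,15}
step 2: u <- -9                      {0,1,2,3,4,5,6,7,8,9,10,11,12,13,14,15}
step 3: s <- max((-1 // -3), (2 // 5)) {0,1,2,3,4,5,6,7,8,9,10,11,12,13,14,15}
step 4: p <- (min(-3, tid) % -3)     {0,1,2,3,4,5,6,7,8,9,10,11,12,13,14,15}
step 5: eval ((s % 2) == 2)          {0,1,2,3,4,5,6,7,8,9,10,11,12,13,14,15}
step 6: s <- p                       {0,1,2,3,4,5,6,7,8,9,10,11,12,13,14,15}

Answer: 7 steps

s: 0,0,0,0,0,0,0,0,0,0,0,0,0,0,0,0
p: 0,0,0,0,0,0,0,0,0,0,0,0,0,0,0,0
u: -9,-9,-9,-9,-9,-9,-9,-9,-9,-9,-9,-9,-9,-9,-9,-9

steps = 7; useful = 112; efficiency = 112/112 = 1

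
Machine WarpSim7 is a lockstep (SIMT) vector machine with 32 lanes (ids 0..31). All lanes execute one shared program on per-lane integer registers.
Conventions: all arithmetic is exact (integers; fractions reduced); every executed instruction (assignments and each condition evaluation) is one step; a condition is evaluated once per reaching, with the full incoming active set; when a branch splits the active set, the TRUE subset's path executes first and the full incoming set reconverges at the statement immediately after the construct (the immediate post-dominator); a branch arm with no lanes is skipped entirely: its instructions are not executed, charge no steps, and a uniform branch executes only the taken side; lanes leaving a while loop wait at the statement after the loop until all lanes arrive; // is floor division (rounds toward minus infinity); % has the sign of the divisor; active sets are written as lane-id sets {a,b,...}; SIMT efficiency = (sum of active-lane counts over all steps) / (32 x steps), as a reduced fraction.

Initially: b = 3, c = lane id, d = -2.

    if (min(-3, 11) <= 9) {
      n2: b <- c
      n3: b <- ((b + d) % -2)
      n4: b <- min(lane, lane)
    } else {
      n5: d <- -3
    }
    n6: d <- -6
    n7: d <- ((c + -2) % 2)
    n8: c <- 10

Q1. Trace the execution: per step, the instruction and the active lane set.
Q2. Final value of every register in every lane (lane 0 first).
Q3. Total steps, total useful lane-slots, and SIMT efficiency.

step 0: eval (min(-3, 11) <= 9)      {0,1,2,3,4,5,6,7,8,9,10,11,12,13,14,15,16,17,18,19,20,21,22,23,24,25,26,27,28,29,30,31}
step 1: b <- c                       {0,1,2,3,4,5,6,7,8,9,10,11,12,13,14,15,16,17,18,19,20,21,22,23,24,25,26,27,28,29,30,31}
step 2: b <- ((b + d) % -2)          {0,1,2,3,4,5,6,7,8,9,10,11,12,13,14,15,16,17,18,19,20,21,22,23,24,25,26,27,28,29,30,31}
step 3: b <- min(lane, lane)         {0,1,2,3,4,5,6,7,8,9,10,11,12,13,14,15,16,17,18,19,20,21,22,23,24,25,26,27,28,29,30,31}
step 4: d <- -6                      {0,1,2,3,4,5,6,7,8,9,10,11,12,13,14,15,16,17,18,19,20,21,22,23,24,25,26,27,28,29,30,31}
step 5: d <- ((c + -2) % 2)          {0,1,2,3,4,5,6,7,8,9,10,11,12,13,14,15,16,17,18,19,20,21,22,23,24,25,26,27,28,29,30,31}
step 6: c <- 10                      {0,1,2,3,4,5,6,7,8,9,10,11,12,13,14,15,16,17,18,19,20,21,22,23,24,25,26,27,28,29,30,31}

Answer: 7 steps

b: 0,1,2,3,4,5,6,7,8,9,10,11,12,13,14,15,16,17,18,19,20,21,22,23,24,25,26,27,28,29,30,31
c: 10,10,10,10,10,10,10,10,10,10,10,10,10,10,10,10,10,10,10,10,10,10,10,10,10,10,10,10,10,10,10,10
d: 0,1,0,1,0,1,0,1,0,1,0,1,0,1,0,1,0,1,0,1,0,1,0,1,0,1,0,1,0,1,0,1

steps = 7; useful = 224; efficiency = 224/224 = 1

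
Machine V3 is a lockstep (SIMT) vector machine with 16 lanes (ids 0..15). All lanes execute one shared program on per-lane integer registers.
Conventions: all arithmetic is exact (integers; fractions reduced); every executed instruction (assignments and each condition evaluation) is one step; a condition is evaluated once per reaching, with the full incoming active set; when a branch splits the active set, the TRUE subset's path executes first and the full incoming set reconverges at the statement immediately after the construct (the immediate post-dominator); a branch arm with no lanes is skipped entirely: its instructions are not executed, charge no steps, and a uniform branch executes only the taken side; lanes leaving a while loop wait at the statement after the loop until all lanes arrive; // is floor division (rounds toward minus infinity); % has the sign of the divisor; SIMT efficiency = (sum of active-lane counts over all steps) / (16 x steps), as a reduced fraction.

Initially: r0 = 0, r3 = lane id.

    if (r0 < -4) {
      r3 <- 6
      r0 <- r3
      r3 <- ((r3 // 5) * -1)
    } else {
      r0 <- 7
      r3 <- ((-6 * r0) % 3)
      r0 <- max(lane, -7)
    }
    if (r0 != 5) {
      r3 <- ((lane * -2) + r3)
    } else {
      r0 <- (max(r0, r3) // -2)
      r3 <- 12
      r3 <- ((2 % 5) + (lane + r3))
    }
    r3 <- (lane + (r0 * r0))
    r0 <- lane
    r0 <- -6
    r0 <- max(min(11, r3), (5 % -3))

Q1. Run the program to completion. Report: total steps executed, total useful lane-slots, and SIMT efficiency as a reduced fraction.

Answer: 13 steps, 162 useful, 81/104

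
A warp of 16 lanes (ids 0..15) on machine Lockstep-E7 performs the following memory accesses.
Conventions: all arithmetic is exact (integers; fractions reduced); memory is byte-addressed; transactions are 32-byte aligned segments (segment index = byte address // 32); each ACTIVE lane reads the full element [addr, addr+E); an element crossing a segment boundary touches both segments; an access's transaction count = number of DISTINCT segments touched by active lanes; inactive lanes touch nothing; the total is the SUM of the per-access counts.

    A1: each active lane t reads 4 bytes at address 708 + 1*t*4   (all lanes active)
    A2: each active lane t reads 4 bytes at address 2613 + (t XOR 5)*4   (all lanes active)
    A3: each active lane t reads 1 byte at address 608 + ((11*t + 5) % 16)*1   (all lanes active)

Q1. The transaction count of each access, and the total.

A1: 3 transactions
A2: 3 transactions
A3: 1 transaction

Answer: 3,3,1; total 7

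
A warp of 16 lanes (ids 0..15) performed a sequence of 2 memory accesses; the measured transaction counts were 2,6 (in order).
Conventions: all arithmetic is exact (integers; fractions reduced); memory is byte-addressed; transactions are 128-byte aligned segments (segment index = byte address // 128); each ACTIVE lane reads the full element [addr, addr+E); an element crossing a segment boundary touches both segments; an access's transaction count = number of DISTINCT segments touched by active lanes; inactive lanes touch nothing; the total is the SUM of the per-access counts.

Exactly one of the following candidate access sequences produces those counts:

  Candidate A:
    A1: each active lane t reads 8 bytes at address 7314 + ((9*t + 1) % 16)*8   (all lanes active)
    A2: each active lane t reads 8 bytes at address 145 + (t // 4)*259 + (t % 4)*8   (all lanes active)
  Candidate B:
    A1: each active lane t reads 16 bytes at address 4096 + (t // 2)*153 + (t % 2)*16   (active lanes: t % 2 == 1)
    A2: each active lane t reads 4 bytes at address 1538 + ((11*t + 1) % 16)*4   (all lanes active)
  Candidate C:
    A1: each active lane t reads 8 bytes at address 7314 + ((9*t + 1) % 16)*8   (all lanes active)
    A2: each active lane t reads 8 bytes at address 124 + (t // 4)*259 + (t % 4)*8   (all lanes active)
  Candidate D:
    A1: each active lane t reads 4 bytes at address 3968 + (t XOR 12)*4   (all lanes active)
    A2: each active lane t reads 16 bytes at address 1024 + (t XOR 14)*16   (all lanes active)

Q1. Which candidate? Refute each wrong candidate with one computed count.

A: A2 gives 4 transactions, not 6
B: A1 gives 9 transactions, not 2
D: A1 gives 1 transaction, not 2
C: all counts match (2,6)

Answer: C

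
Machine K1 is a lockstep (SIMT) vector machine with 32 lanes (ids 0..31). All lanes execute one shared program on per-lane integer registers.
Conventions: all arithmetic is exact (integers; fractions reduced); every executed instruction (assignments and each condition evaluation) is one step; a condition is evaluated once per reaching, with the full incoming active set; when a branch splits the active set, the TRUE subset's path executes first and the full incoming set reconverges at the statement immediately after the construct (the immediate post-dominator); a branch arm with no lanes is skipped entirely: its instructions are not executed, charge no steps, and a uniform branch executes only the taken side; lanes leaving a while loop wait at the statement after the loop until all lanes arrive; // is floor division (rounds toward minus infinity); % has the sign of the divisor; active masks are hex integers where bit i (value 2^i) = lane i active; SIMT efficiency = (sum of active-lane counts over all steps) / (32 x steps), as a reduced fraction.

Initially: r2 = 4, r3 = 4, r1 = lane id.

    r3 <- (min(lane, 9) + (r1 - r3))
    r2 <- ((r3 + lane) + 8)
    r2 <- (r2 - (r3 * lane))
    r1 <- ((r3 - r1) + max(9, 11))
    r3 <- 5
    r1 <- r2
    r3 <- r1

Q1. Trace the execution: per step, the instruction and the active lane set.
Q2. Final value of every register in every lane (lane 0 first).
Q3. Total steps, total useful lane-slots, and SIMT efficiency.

step 0: r3 <- (min(lane, 9) + (r1 - r3)) 0xffffffff
step 1: r2 <- ((r3 + lane) + 8)      0xffffffff
step 2: r2 <- (r2 - (r3 * lane))     0xffffffff
step 3: r1 <- ((r3 - r1) + max(9, 11)) 0xffffffff
step 4: r3 <- 5                      0xffffffff
step 5: r1 <- r2                     0xffffffff
step 6: r3 <- r1                     0xffffffff

Answer: 7 steps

r2: 4,9,10,7,0,-11,-26,-45,-68,-95,-117,-141,-167,-195,-225,-257,-291,-327,-365,-405,-447,-491,-537,-585,-635,-687,-741,-797,-855,-915,-977,-1041
r3: 4,9,10,7,0,-11,-26,-45,-68,-95,-117,-141,-167,-195,-225,-257,-291,-327,-365,-405,-447,-491,-537,-585,-635,-687,-741,-797,-855,-915,-977,-1041
r1: 4,9,10,7,0,-11,-26,-45,-68,-95,-117,-141,-167,-195,-225,-257,-291,-327,-365,-405,-447,-491,-537,-585,-635,-687,-741,-797,-855,-915,-977,-1041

steps = 7; useful = 224; efficiency = 224/224 = 1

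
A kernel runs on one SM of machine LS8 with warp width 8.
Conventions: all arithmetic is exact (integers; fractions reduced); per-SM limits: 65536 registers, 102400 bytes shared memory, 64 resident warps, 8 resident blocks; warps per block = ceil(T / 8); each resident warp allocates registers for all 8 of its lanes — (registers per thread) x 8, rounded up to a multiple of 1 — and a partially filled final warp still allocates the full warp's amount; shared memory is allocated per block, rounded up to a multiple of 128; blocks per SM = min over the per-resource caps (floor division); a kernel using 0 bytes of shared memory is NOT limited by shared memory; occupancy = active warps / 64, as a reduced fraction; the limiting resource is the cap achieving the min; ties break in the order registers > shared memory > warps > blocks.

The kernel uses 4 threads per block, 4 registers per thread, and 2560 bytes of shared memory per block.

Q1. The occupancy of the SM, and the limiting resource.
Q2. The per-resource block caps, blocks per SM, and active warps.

Answer: occupancy 1/8, limited by blocks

registers: 2048 blocks
shared memory: 40 blocks
warps: 64 blocks
blocks: 8 blocks

Answer: 8 blocks, 8 active warps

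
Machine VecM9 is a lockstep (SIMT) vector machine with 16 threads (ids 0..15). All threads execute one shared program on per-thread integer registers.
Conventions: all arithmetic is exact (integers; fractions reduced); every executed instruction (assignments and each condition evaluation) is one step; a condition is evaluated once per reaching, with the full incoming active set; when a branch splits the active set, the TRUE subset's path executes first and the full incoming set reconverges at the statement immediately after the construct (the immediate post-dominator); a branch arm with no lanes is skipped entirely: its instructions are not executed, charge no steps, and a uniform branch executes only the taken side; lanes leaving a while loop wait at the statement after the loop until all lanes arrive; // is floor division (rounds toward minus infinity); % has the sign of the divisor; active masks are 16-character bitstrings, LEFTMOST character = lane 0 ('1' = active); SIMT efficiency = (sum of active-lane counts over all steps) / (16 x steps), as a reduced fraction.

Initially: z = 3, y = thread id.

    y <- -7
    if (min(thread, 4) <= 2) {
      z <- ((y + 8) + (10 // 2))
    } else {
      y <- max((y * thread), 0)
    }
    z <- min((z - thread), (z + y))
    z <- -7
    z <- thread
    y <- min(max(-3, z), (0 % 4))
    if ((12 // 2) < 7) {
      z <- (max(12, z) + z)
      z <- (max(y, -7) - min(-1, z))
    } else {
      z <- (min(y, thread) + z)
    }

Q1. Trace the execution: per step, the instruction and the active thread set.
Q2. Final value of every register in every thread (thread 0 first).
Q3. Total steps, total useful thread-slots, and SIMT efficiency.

step 0: y <- -7                      1111111111111111
step 1: eval (min(thread, 4) <= 2)   1111111111111111
step 2: z <- ((y + 8) + (10 // 2))   1110000000000000
step 3: y <- max((y * thread), 0)    0001111111111111
step 4: z <- min((z - thread), (z + y)) 1111111111111111
step 5: z <- -7                      1111111111111111
step 6: z <- thread                  1111111111111111
step 7: y <- min(max(-3, z), (0 % 4)) 1111111111111111
step 8: eval ((12 // 2) < 7)         1111111111111111
step 9: z <- (max(12, z) + z)        1111111111111111
step 10: z <- (max(y, -7) - min(-1, z)) 1111111111111111

Answer: 11 steps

z: 1,1,1,1,1,1,1,1,1,1,1,1,1,1,1,1
y: 0,0,0,0,0,0,0,0,0,0,0,0,0,0,0,0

steps = 11; useful = 160; efficiency = 160/176 = 10/11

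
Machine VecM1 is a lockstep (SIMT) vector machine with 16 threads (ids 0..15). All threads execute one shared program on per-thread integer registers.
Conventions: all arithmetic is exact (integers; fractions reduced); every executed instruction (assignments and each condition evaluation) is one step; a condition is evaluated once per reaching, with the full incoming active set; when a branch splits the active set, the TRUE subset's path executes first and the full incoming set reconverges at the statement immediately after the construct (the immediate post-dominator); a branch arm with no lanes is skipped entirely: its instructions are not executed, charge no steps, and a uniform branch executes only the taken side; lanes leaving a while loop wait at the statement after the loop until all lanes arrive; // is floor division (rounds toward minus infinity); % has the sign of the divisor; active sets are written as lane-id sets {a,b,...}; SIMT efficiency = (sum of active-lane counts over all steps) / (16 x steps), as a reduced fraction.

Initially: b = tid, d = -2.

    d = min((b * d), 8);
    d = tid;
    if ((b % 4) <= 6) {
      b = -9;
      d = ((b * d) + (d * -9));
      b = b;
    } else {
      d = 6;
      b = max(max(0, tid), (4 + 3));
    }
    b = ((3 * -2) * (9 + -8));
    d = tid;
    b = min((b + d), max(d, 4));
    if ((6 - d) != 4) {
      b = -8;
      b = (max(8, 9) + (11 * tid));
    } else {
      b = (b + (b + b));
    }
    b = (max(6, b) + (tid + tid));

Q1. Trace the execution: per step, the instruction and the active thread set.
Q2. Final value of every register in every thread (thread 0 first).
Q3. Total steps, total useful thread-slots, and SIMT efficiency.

step 0: d <- min((b * d), 8)         {0,1,2,3,4,5,6,7,8,9,10,11,12,13,14,15}
step 1: d <- tid                     {0,1,2,3,4,5,6,7,8,9,10,11,12,13,14,15}
step 2: eval ((b % 4) <= 6)          {0,1,2,3,4,5,6,7,8,9,10,11,12,13,14,15}
step 3: b <- -9                      {0,1,2,3,4,5,6,7,8,9,10,11,12,13,14,15}
step 4: d <- ((b * d) + (d * -9))    {0,1,2,3,4,5,6,7,8,9,10,11,12,13,14,15}
step 5: b <- b                       {0,1,2,3,4,5,6,7,8,9,10,11,12,13,14,15}
step 6: b <- ((3 * -2) * (9 + -8))   {0,1,2,3,4,5,6,7,8,9,10,11,12,13,14,15}
step 7: d <- tid                     {0,1,2,3,4,5,6,7,8,9,10,11,12,13,14,15}
step 8: b <- min((b + d), max(d, 4)) {0,1,2,3,4,5,6,7,8,9,10,11,12,13,14,15}
step 9: eval ((6 - d) != 4)          {0,1,2,3,4,5,6,7,8,9,10,11,12,13,14,15}
step 10: b <- -8                      {0,1,3,4,5,6,7,8,9,10,11,12,13,14,15}
step 11: b <- (max(8, 9) + (11 * tid)) {0,1,3,4,5,6,7,8,9,10,11,12,13,14,15}
step 12: b <- (b + (b + b))           {2}
step 13: b <- (max(6, b) + (tid + tid)) {0,1,2,3,4,5,6,7,8,9,10,11,12,13,14,15}

Answer: 14 steps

b: 9,22,10,48,61,74,87,100,113,126,139,152,165,178,191,204
d: 0,1,2,3,4,5,6,7,8,9,10,11,12,13,14,15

steps = 14; useful = 207; efficiency = 207/224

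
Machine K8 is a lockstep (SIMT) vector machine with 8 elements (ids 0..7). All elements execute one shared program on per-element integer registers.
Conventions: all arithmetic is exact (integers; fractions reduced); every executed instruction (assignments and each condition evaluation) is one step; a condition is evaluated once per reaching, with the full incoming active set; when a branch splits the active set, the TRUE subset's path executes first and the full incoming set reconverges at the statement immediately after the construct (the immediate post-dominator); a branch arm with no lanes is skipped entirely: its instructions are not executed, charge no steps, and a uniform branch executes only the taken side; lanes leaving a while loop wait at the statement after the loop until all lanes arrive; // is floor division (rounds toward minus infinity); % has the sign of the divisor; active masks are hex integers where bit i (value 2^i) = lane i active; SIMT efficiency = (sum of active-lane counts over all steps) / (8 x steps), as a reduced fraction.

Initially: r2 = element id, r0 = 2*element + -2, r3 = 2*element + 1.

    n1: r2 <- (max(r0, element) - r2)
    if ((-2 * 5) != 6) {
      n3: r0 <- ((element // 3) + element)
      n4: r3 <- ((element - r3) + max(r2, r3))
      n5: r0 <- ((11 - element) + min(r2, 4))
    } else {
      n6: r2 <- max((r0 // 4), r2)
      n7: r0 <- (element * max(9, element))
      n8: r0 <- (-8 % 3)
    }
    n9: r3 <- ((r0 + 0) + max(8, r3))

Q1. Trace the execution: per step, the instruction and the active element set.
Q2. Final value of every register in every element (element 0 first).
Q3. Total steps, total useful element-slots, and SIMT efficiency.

step 0: r2 <- (max(r0, element) - r2) 0xff
step 1: eval ((-2 * 5) != 6)         0xff
step 2: r0 <- ((element // 3) + element) 0xff
step 3: r3 <- ((element - r3) + max(r2, r3)) 0xff
step 4: r0 <- ((11 - element) + min(r2, 4)) 0xff
step 5: r3 <- ((r0 + 0) + max(8, r3)) 0xff

Answer: 6 steps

r2: 0,0,0,1,2,3,4,5
r0: 11,10,9,9,9,9,9,8
r3: 19,18,17,17,17,17,17,16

steps = 6; useful = 48; efficiency = 48/48 = 1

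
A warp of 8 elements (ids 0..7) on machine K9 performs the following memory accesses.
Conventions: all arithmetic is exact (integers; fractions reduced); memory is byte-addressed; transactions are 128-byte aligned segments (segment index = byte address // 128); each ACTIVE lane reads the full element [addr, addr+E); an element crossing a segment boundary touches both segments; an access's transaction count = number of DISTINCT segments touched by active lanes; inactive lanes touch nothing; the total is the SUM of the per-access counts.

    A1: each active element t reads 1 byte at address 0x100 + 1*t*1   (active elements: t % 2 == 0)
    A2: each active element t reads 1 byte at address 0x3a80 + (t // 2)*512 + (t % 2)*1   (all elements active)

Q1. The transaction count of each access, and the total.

A1: 1 transaction
A2: 4 transactions

Answer: 1,4; total 5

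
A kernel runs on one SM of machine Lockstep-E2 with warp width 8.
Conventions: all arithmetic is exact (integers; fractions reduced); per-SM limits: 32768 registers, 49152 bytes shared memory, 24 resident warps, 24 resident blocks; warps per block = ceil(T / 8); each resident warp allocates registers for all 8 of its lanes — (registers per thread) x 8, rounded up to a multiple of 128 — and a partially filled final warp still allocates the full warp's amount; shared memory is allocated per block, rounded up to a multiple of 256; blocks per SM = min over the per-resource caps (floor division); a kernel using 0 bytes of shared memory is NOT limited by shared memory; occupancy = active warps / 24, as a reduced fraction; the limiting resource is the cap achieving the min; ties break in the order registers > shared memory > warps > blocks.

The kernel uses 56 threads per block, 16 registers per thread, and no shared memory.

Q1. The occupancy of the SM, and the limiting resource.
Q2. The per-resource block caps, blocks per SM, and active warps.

Answer: occupancy 7/8, limited by warps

registers: 36 blocks
shared memory: no limit (kernel uses none)
warps: 3 blocks
blocks: 24 blocks

Answer: 3 blocks, 21 active warps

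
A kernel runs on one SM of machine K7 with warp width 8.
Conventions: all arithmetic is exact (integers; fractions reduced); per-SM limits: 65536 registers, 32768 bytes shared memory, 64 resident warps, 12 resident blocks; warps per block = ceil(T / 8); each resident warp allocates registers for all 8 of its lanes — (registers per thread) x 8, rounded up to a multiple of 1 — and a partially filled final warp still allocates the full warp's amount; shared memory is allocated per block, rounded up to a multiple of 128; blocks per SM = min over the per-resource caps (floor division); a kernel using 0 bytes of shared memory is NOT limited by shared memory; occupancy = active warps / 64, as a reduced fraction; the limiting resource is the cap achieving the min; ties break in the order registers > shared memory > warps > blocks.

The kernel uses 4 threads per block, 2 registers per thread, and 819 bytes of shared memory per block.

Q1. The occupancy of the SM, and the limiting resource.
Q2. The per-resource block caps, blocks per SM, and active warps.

Answer: occupancy 3/16, limited by blocks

registers: 4096 blocks
shared memory: 36 blocks
warps: 64 blocks
blocks: 12 blocks

Answer: 12 blocks, 12 active warps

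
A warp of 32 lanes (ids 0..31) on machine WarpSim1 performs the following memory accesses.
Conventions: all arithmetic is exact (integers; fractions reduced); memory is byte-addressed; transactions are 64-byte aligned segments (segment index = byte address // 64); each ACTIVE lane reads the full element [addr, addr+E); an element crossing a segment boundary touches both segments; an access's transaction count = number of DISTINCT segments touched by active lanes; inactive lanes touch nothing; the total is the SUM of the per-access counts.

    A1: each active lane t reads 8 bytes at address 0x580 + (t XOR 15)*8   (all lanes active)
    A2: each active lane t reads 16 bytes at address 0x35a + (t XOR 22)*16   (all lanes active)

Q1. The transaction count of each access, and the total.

A1: 4 transactions
A2: 9 transactions

Answer: 4,9; total 13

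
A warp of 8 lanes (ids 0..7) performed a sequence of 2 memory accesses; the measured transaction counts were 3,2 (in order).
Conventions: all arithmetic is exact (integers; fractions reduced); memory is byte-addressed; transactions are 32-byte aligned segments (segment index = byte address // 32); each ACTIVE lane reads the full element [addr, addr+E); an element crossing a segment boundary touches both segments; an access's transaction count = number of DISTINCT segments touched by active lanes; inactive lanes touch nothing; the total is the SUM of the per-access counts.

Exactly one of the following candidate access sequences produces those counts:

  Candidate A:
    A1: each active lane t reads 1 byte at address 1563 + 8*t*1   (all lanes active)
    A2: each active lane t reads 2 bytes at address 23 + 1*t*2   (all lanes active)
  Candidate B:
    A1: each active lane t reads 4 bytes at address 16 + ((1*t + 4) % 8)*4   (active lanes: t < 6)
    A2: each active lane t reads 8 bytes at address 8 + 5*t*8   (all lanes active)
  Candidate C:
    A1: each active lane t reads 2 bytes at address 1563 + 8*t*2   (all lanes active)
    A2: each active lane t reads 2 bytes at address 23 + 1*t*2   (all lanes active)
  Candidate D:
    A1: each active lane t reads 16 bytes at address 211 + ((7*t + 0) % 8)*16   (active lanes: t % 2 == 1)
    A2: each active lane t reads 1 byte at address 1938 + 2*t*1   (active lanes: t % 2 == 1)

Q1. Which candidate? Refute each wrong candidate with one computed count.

B: A1 gives 2 transactions, not 3
C: A1 gives 5 transactions, not 3
D: A1 gives 4 transactions, not 3
A: all counts match (3,2)

Answer: A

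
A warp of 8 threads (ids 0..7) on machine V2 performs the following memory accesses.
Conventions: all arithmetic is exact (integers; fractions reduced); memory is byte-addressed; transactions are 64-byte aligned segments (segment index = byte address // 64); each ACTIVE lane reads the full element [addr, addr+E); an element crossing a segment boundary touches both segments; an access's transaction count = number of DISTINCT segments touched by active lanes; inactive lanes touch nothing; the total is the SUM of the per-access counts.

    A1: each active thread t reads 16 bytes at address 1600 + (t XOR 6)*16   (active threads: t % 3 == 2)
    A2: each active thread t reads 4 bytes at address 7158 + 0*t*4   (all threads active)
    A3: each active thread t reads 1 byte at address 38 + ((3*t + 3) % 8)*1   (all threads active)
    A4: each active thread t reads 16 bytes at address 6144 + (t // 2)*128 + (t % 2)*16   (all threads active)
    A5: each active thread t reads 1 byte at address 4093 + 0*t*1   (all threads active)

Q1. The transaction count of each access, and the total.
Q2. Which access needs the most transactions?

A1: 2 transactions
A2: 1 transaction
A3: 1 transaction
A4: 4 transactions
A5: 1 transaction

Answer: 2,1,1,4,1; total 9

Answer: A4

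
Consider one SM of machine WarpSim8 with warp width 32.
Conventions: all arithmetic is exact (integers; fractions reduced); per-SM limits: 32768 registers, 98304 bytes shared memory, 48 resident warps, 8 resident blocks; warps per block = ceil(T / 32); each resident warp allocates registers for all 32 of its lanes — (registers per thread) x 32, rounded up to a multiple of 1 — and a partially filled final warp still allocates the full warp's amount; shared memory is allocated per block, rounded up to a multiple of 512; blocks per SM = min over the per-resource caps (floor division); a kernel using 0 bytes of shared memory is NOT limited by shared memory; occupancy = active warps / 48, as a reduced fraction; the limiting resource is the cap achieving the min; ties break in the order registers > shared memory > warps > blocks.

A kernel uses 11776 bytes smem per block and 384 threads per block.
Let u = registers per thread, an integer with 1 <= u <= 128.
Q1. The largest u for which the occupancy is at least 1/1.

Answer: u = 21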